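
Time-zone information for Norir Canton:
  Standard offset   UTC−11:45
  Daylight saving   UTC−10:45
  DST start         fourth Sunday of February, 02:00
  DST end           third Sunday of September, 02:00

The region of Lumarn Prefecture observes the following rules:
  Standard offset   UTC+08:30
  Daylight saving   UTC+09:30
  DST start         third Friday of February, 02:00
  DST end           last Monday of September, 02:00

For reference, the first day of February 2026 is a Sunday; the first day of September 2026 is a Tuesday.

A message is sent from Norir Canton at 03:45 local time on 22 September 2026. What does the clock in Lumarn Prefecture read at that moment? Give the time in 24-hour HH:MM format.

01:00

1 February 2026 is a Sunday, so the first Sunday is February 1 and the fourth is February 22.
1 September 2026 is a Tuesday, so the first Sunday is September 6 and the third is September 20.
22 September 2026 is outside the daylight-saving period (22 February – 20 September), so Norir Canton is on standard time, UTC−11:45.
03:45 Norir Canton + 11h45m = 15:30 UTC.
1 February 2026 is a Sunday, so the first Friday is February 6 and the third is February 20.
1 September 2026 is a Tuesday, so Mondays fall on 7, 14, 21, 28; the last is September 28.
At the standard offset (UTC+08:30), 15:30 UTC + 8h30m = 00:00 Lumarn Prefecture standard time (rolling into the next day, 23 September 2026).
The standard-time date in Lumarn Prefecture, 23 September 2026, lies within the daylight-saving period (20 February – 28 September), so Lumarn Prefecture is on daylight time, UTC+09:30.
15:30 UTC + 9h30m = 01:00 Lumarn Prefecture (rolling into the next day, 23 September 2026).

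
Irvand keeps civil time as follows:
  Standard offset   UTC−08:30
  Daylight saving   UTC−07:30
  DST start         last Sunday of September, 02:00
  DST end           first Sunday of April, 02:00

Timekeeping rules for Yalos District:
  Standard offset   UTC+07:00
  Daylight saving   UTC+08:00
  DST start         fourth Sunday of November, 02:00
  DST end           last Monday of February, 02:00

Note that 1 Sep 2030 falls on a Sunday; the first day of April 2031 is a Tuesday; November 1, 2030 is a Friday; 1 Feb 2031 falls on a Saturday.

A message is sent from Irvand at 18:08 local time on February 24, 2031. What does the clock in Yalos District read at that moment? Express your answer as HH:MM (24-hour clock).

1 September 2030 is a Sunday, so Sundays fall on 1, 8, 15, 22, 29; the last is September 29.
1 April 2031 is a Tuesday, so the first Sunday is April 6.
Daylight saving runs 29 September 2030 – 6 April 2031; February 24, 2031 is inside that window, so Irvand is at UTC−07:30.
18:08 Irvand + 7h30m = 01:38 UTC (rolling into the next day, 25 February 2031).
1 November 2030 is a Friday, so the first Sunday is November 3 and the fourth is November 24.
1 February 2031 is a Saturday, so Mondays fall on 3, 10, 17, 24; the last is February 24.
At the standard offset (UTC+07:00), 01:38 UTC + 7h = 08:38 Yalos District standard time.
The standard-time date in Yalos District, February 25, 2031, is outside the daylight-saving period (24 November 2030 – 24 February 2031), so Yalos District is on standard time, UTC+07:00.
01:38 UTC + 7h = 08:38 Yalos District.

08:38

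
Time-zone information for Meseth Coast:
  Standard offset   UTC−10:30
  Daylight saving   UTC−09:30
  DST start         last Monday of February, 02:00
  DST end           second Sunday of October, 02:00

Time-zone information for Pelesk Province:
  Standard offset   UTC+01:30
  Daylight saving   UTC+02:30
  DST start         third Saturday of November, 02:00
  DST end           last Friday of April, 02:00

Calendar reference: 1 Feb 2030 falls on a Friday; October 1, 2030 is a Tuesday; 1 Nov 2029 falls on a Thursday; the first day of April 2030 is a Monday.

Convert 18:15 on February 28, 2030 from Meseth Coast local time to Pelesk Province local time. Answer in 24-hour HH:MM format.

1 February 2030 is a Friday, so Mondays fall on 4, 11, 18, 25; the last is February 25.
1 October 2030 is a Tuesday, so the first Sunday is October 6 and the second is October 13.
Daylight saving runs 25 February – 13 October; February 28, 2030 is inside that window, so Meseth Coast is at UTC−09:30.
18:15 Meseth Coast + 9h30m = 03:45 UTC (rolling into the next day, 1 March 2030).
1 November 2029 is a Thursday, so the first Saturday is November 3 and the third is November 17.
1 April 2030 is a Monday, so Fridays fall on 5, 12, 19, 26; the last is April 26.
At the standard offset (UTC+01:30), 03:45 UTC + 1h30m = 05:15 Pelesk Province standard time.
The standard-time date in Pelesk Province, March 1, 2030, lies within the daylight-saving period (17 November 2029 – 26 April 2030), so Pelesk Province is on daylight time, UTC+02:30.
03:45 UTC + 2h30m = 06:15 Pelesk Province.

06:15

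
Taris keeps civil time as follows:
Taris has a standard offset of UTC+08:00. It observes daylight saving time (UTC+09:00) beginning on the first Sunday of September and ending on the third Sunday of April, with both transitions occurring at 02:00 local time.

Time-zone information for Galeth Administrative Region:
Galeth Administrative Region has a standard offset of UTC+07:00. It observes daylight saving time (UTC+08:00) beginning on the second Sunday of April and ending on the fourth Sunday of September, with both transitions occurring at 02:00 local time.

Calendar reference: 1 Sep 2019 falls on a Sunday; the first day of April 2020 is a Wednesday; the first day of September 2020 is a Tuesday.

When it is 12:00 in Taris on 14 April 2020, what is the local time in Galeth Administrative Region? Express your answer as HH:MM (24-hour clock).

1 September 2019 is a Sunday, so the first Sunday is September 1.
1 April 2020 is a Wednesday, so the first Sunday is April 5 and the third is April 19.
14 April 2020 falls between 1 September 2019 and 19 April 2020, so daylight saving is in effect and Taris is at UTC+09:00.
12:00 Taris − 9h = 03:00 UTC.
1 April 2020 is a Wednesday, so the first Sunday is April 5 and the second is April 12.
1 September 2020 is a Tuesday, so the first Sunday is September 6 and the fourth is September 27.
At the standard offset (UTC+07:00), 03:00 UTC + 7h = 10:00 Galeth Administrative Region standard time.
The standard-time date in Galeth Administrative Region, 14 April 2020, falls between 12 April and 27 September, so daylight saving is in effect and Galeth Administrative Region is at UTC+08:00.
03:00 UTC + 8h = 11:00 Galeth Administrative Region.

11:00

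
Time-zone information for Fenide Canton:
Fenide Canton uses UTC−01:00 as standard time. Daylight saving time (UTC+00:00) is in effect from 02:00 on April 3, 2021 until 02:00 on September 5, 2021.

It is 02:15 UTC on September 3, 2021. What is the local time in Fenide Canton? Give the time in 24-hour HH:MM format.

02:15

At the standard offset (UTC−01:00), 02:15 UTC − 1h = 01:15 Fenide Canton standard time.
The standard-time date in Fenide Canton, September 3, 2021, falls between 3 April and 5 September, so daylight saving is in effect and Fenide Canton is at UTC+00:00.
02:15 UTC + 0h = 02:15 local.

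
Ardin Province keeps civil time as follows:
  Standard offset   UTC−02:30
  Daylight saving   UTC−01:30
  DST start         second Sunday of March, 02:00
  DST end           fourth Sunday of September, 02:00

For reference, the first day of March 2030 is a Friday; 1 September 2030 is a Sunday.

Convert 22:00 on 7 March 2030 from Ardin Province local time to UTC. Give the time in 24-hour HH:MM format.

1 March 2030 is a Friday, so the first Sunday is March 3 and the second is March 10.
1 September 2030 is a Sunday, so the first Sunday is September 1 and the fourth is September 22.
7 March 2030 does not fall between 10 March and 22 September, so daylight saving is not in effect and Ardin Province is at UTC−02:30.
22:00 local + 2h30m = 00:30 UTC (rolling into the next day, 8 March 2030).

00:30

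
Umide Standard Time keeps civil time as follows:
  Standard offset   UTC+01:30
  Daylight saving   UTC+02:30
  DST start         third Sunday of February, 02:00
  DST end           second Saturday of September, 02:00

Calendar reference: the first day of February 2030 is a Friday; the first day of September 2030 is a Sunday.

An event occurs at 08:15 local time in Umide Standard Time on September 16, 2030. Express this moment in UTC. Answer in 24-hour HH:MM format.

1 February 2030 is a Friday, so the first Sunday is February 3 and the third is February 17.
1 September 2030 is a Sunday, so the first Saturday is September 7 and the second is September 14.
September 16, 2030 does not fall between 17 February and 14 September, so daylight saving is not in effect and Umide Standard Time is at UTC+01:30.
08:15 local − 1h30m = 06:45 UTC.

06:45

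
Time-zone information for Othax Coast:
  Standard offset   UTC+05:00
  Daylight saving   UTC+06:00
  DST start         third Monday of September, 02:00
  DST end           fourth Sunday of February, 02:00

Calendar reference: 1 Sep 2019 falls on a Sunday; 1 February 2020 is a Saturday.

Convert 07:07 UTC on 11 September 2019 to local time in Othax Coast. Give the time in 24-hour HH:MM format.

1 September 2019 is a Sunday, so the first Monday is September 2 and the third is September 16.
1 February 2020 is a Saturday, so the first Sunday is February 2 and the fourth is February 23.
At the standard offset (UTC+05:00), 07:07 UTC + 5h = 12:07 Othax Coast standard time.
The standard-time date in Othax Coast, 11 September 2019, does not fall between 16 September 2019 and 23 February 2020, so daylight saving is not in effect and Othax Coast is at UTC+05:00.
07:07 UTC + 5h = 12:07 local.

12:07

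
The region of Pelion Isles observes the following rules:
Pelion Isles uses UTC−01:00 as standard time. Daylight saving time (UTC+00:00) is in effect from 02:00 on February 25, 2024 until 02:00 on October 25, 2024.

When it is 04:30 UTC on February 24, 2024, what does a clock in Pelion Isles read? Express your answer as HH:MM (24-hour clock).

At the standard offset (UTC−01:00), 04:30 UTC − 1h = 03:30 Pelion Isles standard time.
The standard-time date in Pelion Isles, February 24, 2024, does not fall between 25 February and 25 October, so daylight saving is not in effect and Pelion Isles is at UTC−01:00.
04:30 UTC − 1h = 03:30 local.

03:30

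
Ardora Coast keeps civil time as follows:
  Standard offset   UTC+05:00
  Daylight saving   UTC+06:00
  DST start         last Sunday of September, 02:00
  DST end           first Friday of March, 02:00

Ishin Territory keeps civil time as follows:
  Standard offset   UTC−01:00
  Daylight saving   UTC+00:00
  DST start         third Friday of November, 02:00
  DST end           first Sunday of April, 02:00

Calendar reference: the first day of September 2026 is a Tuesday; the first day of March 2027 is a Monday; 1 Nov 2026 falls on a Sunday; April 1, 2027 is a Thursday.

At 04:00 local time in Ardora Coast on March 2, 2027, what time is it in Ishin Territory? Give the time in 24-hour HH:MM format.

1 September 2026 is a Tuesday, so Sundays fall on 6, 13, 20, 27; the last is September 27.
1 March 2027 is a Monday, so the first Friday is March 5.
March 2, 2027 falls between 27 September 2026 and 5 March 2027, so daylight saving is in effect and Ardora Coast is at UTC+06:00.
04:00 Ardora Coast − 6h = 22:00 UTC (rolling into the previous day, 1 March 2027).
1 November 2026 is a Sunday, so the first Friday is November 6 and the third is November 20.
1 April 2027 is a Thursday, so the first Sunday is April 4.
At the standard offset (UTC−01:00), 22:00 UTC − 1h = 21:00 Ishin Territory standard time.
The standard-time date in Ishin Territory, March 1, 2027, lies within the daylight-saving period (20 November 2026 – 4 April 2027), so Ishin Territory is on daylight time, UTC+00:00.
22:00 UTC + 0h = 22:00 Ishin Territory.

22:00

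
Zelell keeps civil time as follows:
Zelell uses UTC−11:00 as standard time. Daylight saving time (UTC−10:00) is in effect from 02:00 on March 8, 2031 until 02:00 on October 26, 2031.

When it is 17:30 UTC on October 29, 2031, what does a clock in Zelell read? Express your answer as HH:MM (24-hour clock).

At the standard offset (UTC−11:00), 17:30 UTC − 11h = 06:30 Zelell standard time.
The standard-time date in Zelell, October 29, 2031, does not fall between 8 March and 26 October, so daylight saving is not in effect and Zelell is at UTC−11:00.
17:30 UTC − 11h = 06:30 local.

06:30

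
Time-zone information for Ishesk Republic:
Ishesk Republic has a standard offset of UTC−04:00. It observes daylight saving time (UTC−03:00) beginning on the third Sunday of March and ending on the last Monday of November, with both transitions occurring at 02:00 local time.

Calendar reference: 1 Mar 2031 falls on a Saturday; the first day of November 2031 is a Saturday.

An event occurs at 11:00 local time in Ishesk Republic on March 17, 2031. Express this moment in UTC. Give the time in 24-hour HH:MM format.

1 March 2031 is a Saturday, so the first Sunday is March 2 and the third is March 16.
1 November 2031 is a Saturday, so Mondays fall on 3, 10, 17, 24; the last is November 24.
March 17, 2031 lies within the daylight-saving period (16 March – 24 November), so Ishesk Republic is on daylight time, UTC−03:00.
11:00 local + 3h = 14:00 UTC.

14:00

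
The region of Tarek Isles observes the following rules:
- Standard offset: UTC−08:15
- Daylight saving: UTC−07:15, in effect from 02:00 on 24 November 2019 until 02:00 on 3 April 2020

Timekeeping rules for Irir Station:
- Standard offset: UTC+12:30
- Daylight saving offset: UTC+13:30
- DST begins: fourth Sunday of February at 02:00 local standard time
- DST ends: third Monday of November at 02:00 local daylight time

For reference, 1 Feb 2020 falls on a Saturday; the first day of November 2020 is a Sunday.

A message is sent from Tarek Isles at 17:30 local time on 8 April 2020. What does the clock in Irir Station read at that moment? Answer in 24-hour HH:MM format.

8 April 2020 does not fall between 24 November 2019 and 3 April 2020, so daylight saving is not in effect and Tarek Isles is at UTC−08:15.
17:30 Tarek Isles + 8h15m = 01:45 UTC (rolling into the next day, 9 April 2020).
1 February 2020 is a Saturday, so the first Sunday is February 2 and the fourth is February 23.
1 November 2020 is a Sunday, so the first Monday is November 2 and the third is November 16.
At the standard offset (UTC+12:30), 01:45 UTC + 12h30m = 14:15 Irir Station standard time.
The standard-time date in Irir Station, 9 April 2020, lies within the daylight-saving period (23 February – 16 November), so Irir Station is on daylight time, UTC+13:30.
01:45 UTC + 13h30m = 15:15 Irir Station.

15:15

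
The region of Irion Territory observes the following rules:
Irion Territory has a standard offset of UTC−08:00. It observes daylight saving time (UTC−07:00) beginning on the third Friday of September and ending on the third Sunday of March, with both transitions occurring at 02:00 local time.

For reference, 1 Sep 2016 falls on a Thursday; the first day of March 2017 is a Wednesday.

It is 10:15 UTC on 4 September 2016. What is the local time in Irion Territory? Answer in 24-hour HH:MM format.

02:15

1 September 2016 is a Thursday, so the first Friday is September 2 and the third is September 16.
1 March 2017 is a Wednesday, so the first Sunday is March 5 and the third is March 19.
At the standard offset (UTC−08:00), 10:15 UTC − 8h = 02:15 Irion Territory standard time.
Daylight saving runs 16 September 2016 – 19 March 2017; the standard-time date in Irion Territory, 4 September 2016, is outside that window, so Irion Territory is on standard time at UTC−08:00.
10:15 UTC − 8h = 02:15 local.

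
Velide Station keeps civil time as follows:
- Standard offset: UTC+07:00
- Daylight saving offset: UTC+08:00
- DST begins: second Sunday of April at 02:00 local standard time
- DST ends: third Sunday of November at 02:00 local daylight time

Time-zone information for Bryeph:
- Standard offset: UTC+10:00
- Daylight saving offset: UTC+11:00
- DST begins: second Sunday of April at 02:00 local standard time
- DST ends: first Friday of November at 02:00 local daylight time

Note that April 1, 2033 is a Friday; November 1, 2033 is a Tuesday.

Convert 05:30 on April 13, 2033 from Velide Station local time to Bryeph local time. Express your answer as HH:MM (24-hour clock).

1 April 2033 is a Friday, so the first Sunday is April 3 and the second is April 10.
1 November 2033 is a Tuesday, so the first Sunday is November 6 and the third is November 20.
April 13, 2033 lies within the daylight-saving period (10 April – 20 November), so Velide Station is on daylight time, UTC+08:00.
05:30 Velide Station − 8h = 21:30 UTC (rolling into the previous day, 12 April 2033).
1 April 2033 is a Friday, so the first Sunday is April 3 and the second is April 10.
1 November 2033 is a Tuesday, so the first Friday is November 4.
At the standard offset (UTC+10:00), 21:30 UTC + 10h = 07:30 Bryeph standard time (rolling into the next day, 13 April 2033).
The standard-time date in Bryeph, April 13, 2033, falls between 10 April and 4 November, so daylight saving is in effect and Bryeph is at UTC+11:00.
21:30 UTC + 11h = 08:30 Bryeph (rolling into the next day, 13 April 2033).

08:30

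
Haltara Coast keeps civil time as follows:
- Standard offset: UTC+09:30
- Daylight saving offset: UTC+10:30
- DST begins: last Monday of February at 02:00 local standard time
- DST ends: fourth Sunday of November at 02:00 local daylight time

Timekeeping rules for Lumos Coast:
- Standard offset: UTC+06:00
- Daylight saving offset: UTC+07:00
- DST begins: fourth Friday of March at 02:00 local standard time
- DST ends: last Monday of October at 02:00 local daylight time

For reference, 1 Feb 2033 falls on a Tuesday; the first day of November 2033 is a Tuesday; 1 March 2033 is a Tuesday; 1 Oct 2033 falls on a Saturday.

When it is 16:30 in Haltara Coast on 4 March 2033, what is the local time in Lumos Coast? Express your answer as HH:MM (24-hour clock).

1 February 2033 is a Tuesday, so Mondays fall on 7, 14, 21, 28; the last is February 28.
1 November 2033 is a Tuesday, so the first Sunday is November 6 and the fourth is November 27.
4 March 2033 falls between 28 February and 27 November, so daylight saving is in effect and Haltara Coast is at UTC+10:30.
16:30 Haltara Coast − 10h30m = 06:00 UTC.
1 March 2033 is a Tuesday, so the first Friday is March 4 and the fourth is March 25.
1 October 2033 is a Saturday, so Mondays fall on 3, 10, 17, 24, 31; the last is October 31.
At the standard offset (UTC+06:00), 06:00 UTC + 6h = 12:00 Lumos Coast standard time.
The standard-time date in Lumos Coast, 4 March 2033, is outside the daylight-saving period (25 March – 31 October), so Lumos Coast is on standard time, UTC+06:00.
06:00 UTC + 6h = 12:00 Lumos Coast.

12:00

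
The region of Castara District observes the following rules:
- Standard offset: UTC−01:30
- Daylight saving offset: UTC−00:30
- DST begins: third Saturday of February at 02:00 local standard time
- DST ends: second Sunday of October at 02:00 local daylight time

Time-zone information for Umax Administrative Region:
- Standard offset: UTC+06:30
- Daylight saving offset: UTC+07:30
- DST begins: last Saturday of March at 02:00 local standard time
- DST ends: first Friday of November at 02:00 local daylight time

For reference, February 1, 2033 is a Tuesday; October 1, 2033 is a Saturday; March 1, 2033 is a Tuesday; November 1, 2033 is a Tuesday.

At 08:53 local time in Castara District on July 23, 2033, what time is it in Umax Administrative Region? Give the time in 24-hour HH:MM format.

16:53

1 February 2033 is a Tuesday, so the first Saturday is February 5 and the third is February 19.
1 October 2033 is a Saturday, so the first Sunday is October 2 and the second is October 9.
Daylight saving runs 19 February – 9 October; July 23, 2033 is inside that window, so Castara District is at UTC−00:30.
08:53 Castara District + 0h30m = 09:23 UTC.
1 March 2033 is a Tuesday, so Saturdays fall on 5, 12, 19, 26; the last is March 26.
1 November 2033 is a Tuesday, so the first Friday is November 4.
At the standard offset (UTC+06:30), 09:23 UTC + 6h30m = 15:53 Umax Administrative Region standard time.
The standard-time date in Umax Administrative Region, July 23, 2033, falls between 26 March and 4 November, so daylight saving is in effect and Umax Administrative Region is at UTC+07:30.
09:23 UTC + 7h30m = 16:53 Umax Administrative Region.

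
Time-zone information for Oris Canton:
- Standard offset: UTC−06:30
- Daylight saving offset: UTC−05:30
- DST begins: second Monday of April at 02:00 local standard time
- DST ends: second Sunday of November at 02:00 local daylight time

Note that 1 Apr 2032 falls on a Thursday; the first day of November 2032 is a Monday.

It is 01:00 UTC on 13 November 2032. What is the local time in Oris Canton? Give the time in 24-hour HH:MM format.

1 April 2032 is a Thursday, so the first Monday is April 5 and the second is April 12.
1 November 2032 is a Monday, so the first Sunday is November 7 and the second is November 14.
At the standard offset (UTC−06:30), 01:00 UTC − 6h30m = 18:30 Oris Canton standard time (rolling into the previous day, 12 November 2032).
Daylight saving runs 12 April – 14 November; the standard-time date in Oris Canton, 12 November 2032, is inside that window, so Oris Canton is at UTC−05:30.
01:00 UTC − 5h30m = 19:30 local (rolling into the previous day, 12 November 2032).

19:30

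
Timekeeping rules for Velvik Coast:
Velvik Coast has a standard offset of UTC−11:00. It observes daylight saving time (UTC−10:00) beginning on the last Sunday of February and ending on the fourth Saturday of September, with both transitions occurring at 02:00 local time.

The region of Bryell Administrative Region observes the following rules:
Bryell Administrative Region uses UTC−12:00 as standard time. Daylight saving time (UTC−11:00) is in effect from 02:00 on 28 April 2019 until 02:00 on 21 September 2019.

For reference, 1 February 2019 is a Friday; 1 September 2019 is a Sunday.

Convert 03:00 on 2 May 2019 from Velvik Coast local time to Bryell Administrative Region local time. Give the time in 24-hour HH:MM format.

02:00

1 February 2019 is a Friday, so Sundays fall on 3, 10, 17, 24; the last is February 24.
1 September 2019 is a Sunday, so the first Saturday is September 7 and the fourth is September 28.
2 May 2019 lies within the daylight-saving period (24 February – 28 September), so Velvik Coast is on daylight time, UTC−10:00.
03:00 Velvik Coast + 10h = 13:00 UTC.
At the standard offset (UTC−12:00), 13:00 UTC − 12h = 01:00 Bryell Administrative Region standard time.
The standard-time date in Bryell Administrative Region, 2 May 2019, falls between 28 April and 21 September, so daylight saving is in effect and Bryell Administrative Region is at UTC−11:00.
13:00 UTC − 11h = 02:00 Bryell Administrative Region.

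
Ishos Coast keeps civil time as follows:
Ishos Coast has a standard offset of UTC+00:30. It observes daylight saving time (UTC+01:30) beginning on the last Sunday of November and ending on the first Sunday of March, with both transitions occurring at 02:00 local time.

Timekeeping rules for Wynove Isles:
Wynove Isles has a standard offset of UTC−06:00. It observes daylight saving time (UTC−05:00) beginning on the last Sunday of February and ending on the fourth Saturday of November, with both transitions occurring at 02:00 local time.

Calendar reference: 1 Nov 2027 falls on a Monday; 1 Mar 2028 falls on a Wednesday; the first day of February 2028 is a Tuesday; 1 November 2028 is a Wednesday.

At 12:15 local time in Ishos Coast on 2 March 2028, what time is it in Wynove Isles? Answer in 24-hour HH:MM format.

05:45

1 November 2027 is a Monday, so Sundays fall on 7, 14, 21, 28; the last is November 28.
1 March 2028 is a Wednesday, so the first Sunday is March 5.
Daylight saving runs 28 November 2027 – 5 March 2028; 2 March 2028 is inside that window, so Ishos Coast is at UTC+01:30.
12:15 Ishos Coast − 1h30m = 10:45 UTC.
1 February 2028 is a Tuesday, so Sundays fall on 6, 13, 20, 27; the last is February 27.
1 November 2028 is a Wednesday, so the first Saturday is November 4 and the fourth is November 25.
At the standard offset (UTC−06:00), 10:45 UTC − 6h = 04:45 Wynove Isles standard time.
Daylight saving runs 27 February – 25 November; the standard-time date in Wynove Isles, 2 March 2028, is inside that window, so Wynove Isles is at UTC−05:00.
10:45 UTC − 5h = 05:45 Wynove Isles.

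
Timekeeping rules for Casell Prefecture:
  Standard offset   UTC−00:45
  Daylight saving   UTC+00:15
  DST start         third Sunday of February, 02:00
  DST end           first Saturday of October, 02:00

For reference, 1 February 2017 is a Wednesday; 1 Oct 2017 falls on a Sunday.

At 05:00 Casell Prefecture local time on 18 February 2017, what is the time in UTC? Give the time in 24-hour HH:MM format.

05:45

1 February 2017 is a Wednesday, so the first Sunday is February 5 and the third is February 19.
1 October 2017 is a Sunday, so the first Saturday is October 7.
18 February 2017 is outside the daylight-saving period (19 February – 7 October), so Casell Prefecture is on standard time, UTC−00:45.
05:00 local + 0h45m = 05:45 UTC.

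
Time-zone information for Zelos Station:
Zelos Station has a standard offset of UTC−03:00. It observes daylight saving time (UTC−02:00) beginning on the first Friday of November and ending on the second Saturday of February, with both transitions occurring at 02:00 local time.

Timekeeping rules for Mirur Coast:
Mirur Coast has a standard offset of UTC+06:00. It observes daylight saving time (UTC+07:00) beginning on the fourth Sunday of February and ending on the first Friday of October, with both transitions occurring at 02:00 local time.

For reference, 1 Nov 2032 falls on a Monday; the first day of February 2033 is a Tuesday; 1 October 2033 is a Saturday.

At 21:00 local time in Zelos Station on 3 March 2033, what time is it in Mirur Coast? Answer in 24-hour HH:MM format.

07:00

1 November 2032 is a Monday, so the first Friday is November 5.
1 February 2033 is a Tuesday, so the first Saturday is February 5 and the second is February 12.
Daylight saving runs 5 November 2032 – 12 February 2033; 3 March 2033 is outside that window, so Zelos Station is on standard time at UTC−03:00.
21:00 Zelos Station + 3h = 00:00 UTC (rolling into the next day, 4 March 2033).
1 February 2033 is a Tuesday, so the first Sunday is February 6 and the fourth is February 27.
1 October 2033 is a Saturday, so the first Friday is October 7.
At the standard offset (UTC+06:00), 00:00 UTC + 6h = 06:00 Mirur Coast standard time.
The standard-time date in Mirur Coast, 4 March 2033, lies within the daylight-saving period (27 February – 7 October), so Mirur Coast is on daylight time, UTC+07:00.
00:00 UTC + 7h = 07:00 Mirur Coast.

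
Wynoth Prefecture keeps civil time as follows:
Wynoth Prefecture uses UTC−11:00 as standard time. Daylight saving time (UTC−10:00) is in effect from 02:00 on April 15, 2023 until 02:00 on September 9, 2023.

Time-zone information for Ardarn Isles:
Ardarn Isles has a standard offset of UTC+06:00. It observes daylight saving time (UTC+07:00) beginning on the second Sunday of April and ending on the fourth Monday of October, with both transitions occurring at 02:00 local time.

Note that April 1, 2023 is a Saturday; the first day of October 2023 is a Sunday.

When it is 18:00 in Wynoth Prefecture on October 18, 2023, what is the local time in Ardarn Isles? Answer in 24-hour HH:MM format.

12:00

October 18, 2023 does not fall between 15 April and 9 September, so daylight saving is not in effect and Wynoth Prefecture is at UTC−11:00.
18:00 Wynoth Prefecture + 11h = 05:00 UTC (rolling into the next day, 19 October 2023).
1 April 2023 is a Saturday, so the first Sunday is April 2 and the second is April 9.
1 October 2023 is a Sunday, so the first Monday is October 2 and the fourth is October 23.
At the standard offset (UTC+06:00), 05:00 UTC + 6h = 11:00 Ardarn Isles standard time.
The standard-time date in Ardarn Isles, October 19, 2023, lies within the daylight-saving period (9 April – 23 October), so Ardarn Isles is on daylight time, UTC+07:00.
05:00 UTC + 7h = 12:00 Ardarn Isles.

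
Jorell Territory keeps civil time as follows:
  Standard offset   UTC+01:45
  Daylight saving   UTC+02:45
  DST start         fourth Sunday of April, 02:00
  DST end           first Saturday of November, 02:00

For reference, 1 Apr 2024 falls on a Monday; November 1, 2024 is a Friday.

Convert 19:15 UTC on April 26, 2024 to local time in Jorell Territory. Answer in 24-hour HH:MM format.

21:00

1 April 2024 is a Monday, so the first Sunday is April 7 and the fourth is April 28.
1 November 2024 is a Friday, so the first Saturday is November 2.
At the standard offset (UTC+01:45), 19:15 UTC + 1h45m = 21:00 Jorell Territory standard time.
The standard-time date in Jorell Territory, April 26, 2024, does not fall between 28 April and 2 November, so daylight saving is not in effect and Jorell Territory is at UTC+01:45.
19:15 UTC + 1h45m = 21:00 local.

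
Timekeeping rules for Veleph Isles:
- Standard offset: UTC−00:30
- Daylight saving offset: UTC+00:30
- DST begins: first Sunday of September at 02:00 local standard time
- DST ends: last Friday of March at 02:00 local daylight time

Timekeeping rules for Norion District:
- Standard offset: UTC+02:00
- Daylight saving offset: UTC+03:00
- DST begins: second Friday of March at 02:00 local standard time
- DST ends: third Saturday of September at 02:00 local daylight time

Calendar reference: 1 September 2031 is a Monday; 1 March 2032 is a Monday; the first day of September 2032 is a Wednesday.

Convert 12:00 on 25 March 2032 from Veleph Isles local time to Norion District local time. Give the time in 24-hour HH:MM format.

1 September 2031 is a Monday, so the first Sunday is September 7.
1 March 2032 is a Monday, so Fridays fall on 5, 12, 19, 26; the last is March 26.
Daylight saving runs 7 September 2031 – 26 March 2032; 25 March 2032 is inside that window, so Veleph Isles is at UTC+00:30.
12:00 Veleph Isles − 0h30m = 11:30 UTC.
1 March 2032 is a Monday, so the first Friday is March 5 and the second is March 12.
1 September 2032 is a Wednesday, so the first Saturday is September 4 and the third is September 18.
At the standard offset (UTC+02:00), 11:30 UTC + 2h = 13:30 Norion District standard time.
The standard-time date in Norion District, 25 March 2032, lies within the daylight-saving period (12 March – 18 September), so Norion District is on daylight time, UTC+03:00.
11:30 UTC + 3h = 14:30 Norion District.

14:30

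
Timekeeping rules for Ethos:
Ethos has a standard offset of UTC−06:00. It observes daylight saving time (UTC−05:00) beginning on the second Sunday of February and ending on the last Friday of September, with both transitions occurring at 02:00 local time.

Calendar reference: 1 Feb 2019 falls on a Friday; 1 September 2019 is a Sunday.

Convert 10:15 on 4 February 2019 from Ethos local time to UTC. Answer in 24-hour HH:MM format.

1 February 2019 is a Friday, so the first Sunday is February 3 and the second is February 10.
1 September 2019 is a Sunday, so Fridays fall on 6, 13, 20, 27; the last is September 27.
4 February 2019 does not fall between 10 February and 27 September, so daylight saving is not in effect and Ethos is at UTC−06:00.
10:15 local + 6h = 16:15 UTC.

16:15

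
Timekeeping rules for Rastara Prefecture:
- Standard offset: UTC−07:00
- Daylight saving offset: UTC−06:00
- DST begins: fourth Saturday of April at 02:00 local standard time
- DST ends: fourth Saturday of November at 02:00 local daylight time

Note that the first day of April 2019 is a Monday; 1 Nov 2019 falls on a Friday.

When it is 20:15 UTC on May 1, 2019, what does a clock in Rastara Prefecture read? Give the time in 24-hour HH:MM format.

14:15

1 April 2019 is a Monday, so the first Saturday is April 6 and the fourth is April 27.
1 November 2019 is a Friday, so the first Saturday is November 2 and the fourth is November 23.
At the standard offset (UTC−07:00), 20:15 UTC − 7h = 13:15 Rastara Prefecture standard time.
Daylight saving runs 27 April – 23 November; the standard-time date in Rastara Prefecture, May 1, 2019, is inside that window, so Rastara Prefecture is at UTC−06:00.
20:15 UTC − 6h = 14:15 local.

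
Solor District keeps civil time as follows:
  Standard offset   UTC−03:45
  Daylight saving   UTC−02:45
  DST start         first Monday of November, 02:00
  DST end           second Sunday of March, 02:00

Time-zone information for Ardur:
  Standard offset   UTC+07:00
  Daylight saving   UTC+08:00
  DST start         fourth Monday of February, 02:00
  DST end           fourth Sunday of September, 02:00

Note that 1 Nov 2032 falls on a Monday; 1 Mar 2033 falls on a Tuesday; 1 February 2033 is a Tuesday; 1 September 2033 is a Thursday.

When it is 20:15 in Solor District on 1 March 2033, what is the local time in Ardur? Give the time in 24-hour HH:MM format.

07:00

1 November 2032 is a Monday, so the first Monday is November 1.
1 March 2033 is a Tuesday, so the first Sunday is March 6 and the second is March 13.
1 March 2033 lies within the daylight-saving period (1 November 2032 – 13 March 2033), so Solor District is on daylight time, UTC−02:45.
20:15 Solor District + 2h45m = 23:00 UTC.
1 February 2033 is a Tuesday, so the first Monday is February 7 and the fourth is February 28.
1 September 2033 is a Thursday, so the first Sunday is September 4 and the fourth is September 25.
At the standard offset (UTC+07:00), 23:00 UTC + 7h = 06:00 Ardur standard time (rolling into the next day, 2 March 2033).
The standard-time date in Ardur, 2 March 2033, falls between 28 February and 25 September, so daylight saving is in effect and Ardur is at UTC+08:00.
23:00 UTC + 8h = 07:00 Ardur (rolling into the next day, 2 March 2033).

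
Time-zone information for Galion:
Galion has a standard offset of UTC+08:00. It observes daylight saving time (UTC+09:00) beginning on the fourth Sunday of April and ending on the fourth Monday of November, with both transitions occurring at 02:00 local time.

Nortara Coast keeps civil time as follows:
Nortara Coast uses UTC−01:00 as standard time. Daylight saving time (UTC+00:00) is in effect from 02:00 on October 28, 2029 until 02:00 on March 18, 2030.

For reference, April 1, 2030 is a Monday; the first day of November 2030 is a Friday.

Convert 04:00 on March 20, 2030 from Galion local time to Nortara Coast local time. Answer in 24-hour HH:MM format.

19:00

1 April 2030 is a Monday, so the first Sunday is April 7 and the fourth is April 28.
1 November 2030 is a Friday, so the first Monday is November 4 and the fourth is November 25.
Daylight saving runs 28 April – 25 November; March 20, 2030 is outside that window, so Galion is on standard time at UTC+08:00.
04:00 Galion − 8h = 20:00 UTC (rolling into the previous day, 19 March 2030).
At the standard offset (UTC−01:00), 20:00 UTC − 1h = 19:00 Nortara Coast standard time.
The standard-time date in Nortara Coast, March 19, 2030, does not fall between 28 October 2029 and 18 March 2030, so daylight saving is not in effect and Nortara Coast is at UTC−01:00.
20:00 UTC − 1h = 19:00 Nortara Coast.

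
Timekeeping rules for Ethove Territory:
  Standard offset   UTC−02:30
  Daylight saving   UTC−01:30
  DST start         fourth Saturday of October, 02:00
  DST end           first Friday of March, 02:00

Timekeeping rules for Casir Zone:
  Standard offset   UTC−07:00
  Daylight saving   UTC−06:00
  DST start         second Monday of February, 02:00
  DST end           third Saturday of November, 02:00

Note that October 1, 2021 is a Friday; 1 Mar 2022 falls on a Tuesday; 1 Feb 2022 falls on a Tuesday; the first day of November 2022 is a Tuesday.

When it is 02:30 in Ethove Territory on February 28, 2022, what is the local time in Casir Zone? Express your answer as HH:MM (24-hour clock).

1 October 2021 is a Friday, so the first Saturday is October 2 and the fourth is October 23.
1 March 2022 is a Tuesday, so the first Friday is March 4.
Daylight saving runs 23 October 2021 – 4 March 2022; February 28, 2022 is inside that window, so Ethove Territory is at UTC−01:30.
02:30 Ethove Territory + 1h30m = 04:00 UTC.
1 February 2022 is a Tuesday, so the first Monday is February 7 and the second is February 14.
1 November 2022 is a Tuesday, so the first Saturday is November 5 and the third is November 19.
At the standard offset (UTC−07:00), 04:00 UTC − 7h = 21:00 Casir Zone standard time (rolling into the previous day, 27 February 2022).
The standard-time date in Casir Zone, February 27, 2022, falls between 14 February and 19 November, so daylight saving is in effect and Casir Zone is at UTC−06:00.
04:00 UTC − 6h = 22:00 Casir Zone (rolling into the previous day, 27 February 2022).

22:00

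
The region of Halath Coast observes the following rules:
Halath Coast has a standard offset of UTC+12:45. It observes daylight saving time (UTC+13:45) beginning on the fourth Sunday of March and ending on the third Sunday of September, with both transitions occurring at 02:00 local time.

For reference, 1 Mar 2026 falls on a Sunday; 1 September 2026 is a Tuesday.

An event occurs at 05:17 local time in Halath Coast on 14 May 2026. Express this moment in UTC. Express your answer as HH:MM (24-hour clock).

15:32

1 March 2026 is a Sunday, so the first Sunday is March 1 and the fourth is March 22.
1 September 2026 is a Tuesday, so the first Sunday is September 6 and the third is September 20.
14 May 2026 lies within the daylight-saving period (22 March – 20 September), so Halath Coast is on daylight time, UTC+13:45.
05:17 local − 13h45m = 15:32 UTC (rolling into the previous day, 13 May 2026).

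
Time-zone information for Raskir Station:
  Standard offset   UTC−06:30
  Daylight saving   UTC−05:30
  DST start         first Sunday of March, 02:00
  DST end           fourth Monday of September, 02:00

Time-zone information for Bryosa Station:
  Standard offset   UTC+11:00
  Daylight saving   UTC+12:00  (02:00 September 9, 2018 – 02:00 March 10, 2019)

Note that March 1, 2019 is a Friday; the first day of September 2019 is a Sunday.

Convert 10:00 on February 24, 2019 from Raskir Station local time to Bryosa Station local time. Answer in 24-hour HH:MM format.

1 March 2019 is a Friday, so the first Sunday is March 3.
1 September 2019 is a Sunday, so the first Monday is September 2 and the fourth is September 23.
February 24, 2019 does not fall between 3 March and 23 September, so daylight saving is not in effect and Raskir Station is at UTC−06:30.
10:00 Raskir Station + 6h30m = 16:30 UTC.
At the standard offset (UTC+11:00), 16:30 UTC + 11h = 03:30 Bryosa Station standard time (rolling into the next day, 25 February 2019).
Daylight saving runs 9 September 2018 – 10 March 2019; the standard-time date in Bryosa Station, February 25, 2019, is inside that window, so Bryosa Station is at UTC+12:00.
16:30 UTC + 12h = 04:30 Bryosa Station (rolling into the next day, 25 February 2019).

04:30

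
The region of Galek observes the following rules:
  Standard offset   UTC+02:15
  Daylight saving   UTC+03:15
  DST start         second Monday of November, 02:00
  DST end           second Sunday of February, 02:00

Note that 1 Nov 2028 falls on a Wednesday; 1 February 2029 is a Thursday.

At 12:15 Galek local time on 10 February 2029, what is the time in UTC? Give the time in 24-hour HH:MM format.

1 November 2028 is a Wednesday, so the first Monday is November 6 and the second is November 13.
1 February 2029 is a Thursday, so the first Sunday is February 4 and the second is February 11.
Daylight saving runs 13 November 2028 – 11 February 2029; 10 February 2029 is inside that window, so Galek is at UTC+03:15.
12:15 local − 3h15m = 09:00 UTC.

09:00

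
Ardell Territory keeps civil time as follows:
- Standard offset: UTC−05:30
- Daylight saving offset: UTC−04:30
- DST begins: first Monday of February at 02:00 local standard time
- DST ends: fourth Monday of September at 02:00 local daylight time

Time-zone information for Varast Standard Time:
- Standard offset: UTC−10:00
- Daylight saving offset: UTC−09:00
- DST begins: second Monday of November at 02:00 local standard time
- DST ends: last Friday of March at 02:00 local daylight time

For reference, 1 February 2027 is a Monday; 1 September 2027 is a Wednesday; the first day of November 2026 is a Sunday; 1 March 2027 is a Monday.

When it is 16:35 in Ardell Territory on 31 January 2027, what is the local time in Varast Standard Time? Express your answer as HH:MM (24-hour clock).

1 February 2027 is a Monday, so the first Monday is February 1.
1 September 2027 is a Wednesday, so the first Monday is September 6 and the fourth is September 27.
31 January 2027 does not fall between 1 February and 27 September, so daylight saving is not in effect and Ardell Territory is at UTC−05:30.
16:35 Ardell Territory + 5h30m = 22:05 UTC.
1 November 2026 is a Sunday, so the first Monday is November 2 and the second is November 9.
1 March 2027 is a Monday, so Fridays fall on 5, 12, 19, 26; the last is March 26.
At the standard offset (UTC−10:00), 22:05 UTC − 10h = 12:05 Varast Standard Time standard time.
The standard-time date in Varast Standard Time, 31 January 2027, falls between 9 November 2026 and 26 March 2027, so daylight saving is in effect and Varast Standard Time is at UTC−09:00.
22:05 UTC − 9h = 13:05 Varast Standard Time.

13:05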